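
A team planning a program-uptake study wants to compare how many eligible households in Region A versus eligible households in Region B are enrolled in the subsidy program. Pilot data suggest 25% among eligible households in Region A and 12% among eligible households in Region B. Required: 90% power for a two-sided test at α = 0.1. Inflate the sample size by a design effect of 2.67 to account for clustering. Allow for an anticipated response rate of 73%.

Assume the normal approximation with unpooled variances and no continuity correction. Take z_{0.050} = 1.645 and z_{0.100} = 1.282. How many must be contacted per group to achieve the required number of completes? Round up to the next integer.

n = 544 per group

n = (z_{α/2} + z_β)² · [p₁(1−p₁) + p₂(1−p₂)] / (p₁ − p₂)²
  = (1.645 + 1.282)² · (0.25·0.75 + 0.12·0.88) / (0.13)²
  = (2.927)² · (0.1875 + 0.1056) / 0.0169
  = 8.5673 · 0.2931 / 0.0169
  = 148.58
Design effect: 2.67 × 148.58 = 396.72.
Adjust for 73% response: 396.72 / 0.73 = 543.45.
Round up → n = 544 per group.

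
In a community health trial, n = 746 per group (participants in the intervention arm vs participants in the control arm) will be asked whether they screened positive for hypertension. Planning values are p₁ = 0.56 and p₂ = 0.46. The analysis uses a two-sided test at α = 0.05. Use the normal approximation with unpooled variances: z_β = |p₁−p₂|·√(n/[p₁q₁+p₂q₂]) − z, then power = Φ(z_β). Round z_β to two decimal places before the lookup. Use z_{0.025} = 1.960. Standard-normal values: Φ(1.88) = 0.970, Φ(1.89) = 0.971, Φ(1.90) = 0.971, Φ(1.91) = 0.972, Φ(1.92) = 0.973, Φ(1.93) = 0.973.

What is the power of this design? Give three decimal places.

z_β = |p₁−p₂|·√(n/[p₁q₁+p₂q₂]) − z_{α/2}
    = 0.10 · √(746/0.4948) − 1.960
    = 0.10 · 38.8289 − 1.960
    = 3.8829 − 1.960 = 1.9229 → 1.92
Power = Φ(1.92) = 0.973.

Power ≈ 0.973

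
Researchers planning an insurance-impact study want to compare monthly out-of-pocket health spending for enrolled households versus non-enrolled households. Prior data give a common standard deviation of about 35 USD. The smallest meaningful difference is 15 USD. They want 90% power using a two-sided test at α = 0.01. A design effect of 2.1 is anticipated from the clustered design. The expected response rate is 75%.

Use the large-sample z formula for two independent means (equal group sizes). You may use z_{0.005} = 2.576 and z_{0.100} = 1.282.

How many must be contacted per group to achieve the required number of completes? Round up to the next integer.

n = (z_{α/2} + z_β)² · (σ₁² + σ₂²) / δ²
  = (2.576 + 1.282)² · (2·35² = 2450) / 15²
  = 14.8842 · 2450 / 225
  = 162.07
Design effect: 2.1 × 162.07 = 340.35.
Adjust for 75% response: 340.35 / 0.75 = 453.80.
Round up → n = 454 per group.

n = 454 per group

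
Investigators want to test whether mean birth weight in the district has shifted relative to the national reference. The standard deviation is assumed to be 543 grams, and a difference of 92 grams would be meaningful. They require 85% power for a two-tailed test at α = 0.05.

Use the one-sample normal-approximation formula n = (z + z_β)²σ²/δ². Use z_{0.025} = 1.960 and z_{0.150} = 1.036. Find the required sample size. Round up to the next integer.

n = 313

n = (z_{α/2} + z_β)² · σ² / δ²
  = (1.960 + 1.036)² · 543² / 92²
  = 8.9760 · 294849 / 8464
  = 312.69
Round up → n = 313.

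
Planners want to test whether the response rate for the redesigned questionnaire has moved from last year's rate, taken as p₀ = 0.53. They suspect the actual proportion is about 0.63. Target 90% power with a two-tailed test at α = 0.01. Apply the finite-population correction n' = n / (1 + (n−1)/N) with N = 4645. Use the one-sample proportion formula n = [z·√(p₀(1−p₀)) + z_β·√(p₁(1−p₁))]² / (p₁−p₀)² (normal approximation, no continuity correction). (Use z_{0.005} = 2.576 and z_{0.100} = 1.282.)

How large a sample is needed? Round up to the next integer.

n = [z_{α/2}·√(p₀q₀) + z_β·√(p₁q₁)]² / (p₁ − p₀)²
  = [2.576·√(0.53·0.47) + 1.282·√(0.63·0.37)]² / (0.10)²
  = [2.576·0.4991 + 1.282·0.4828]² / 0.0100
  = [1.9046]² / 0.0100
  = 362.76
Finite-population correction (N = 4645): 362.76 / (1 + (362.76 − 1)/4645) = 336.55.
Round up → n = 337.

n = 337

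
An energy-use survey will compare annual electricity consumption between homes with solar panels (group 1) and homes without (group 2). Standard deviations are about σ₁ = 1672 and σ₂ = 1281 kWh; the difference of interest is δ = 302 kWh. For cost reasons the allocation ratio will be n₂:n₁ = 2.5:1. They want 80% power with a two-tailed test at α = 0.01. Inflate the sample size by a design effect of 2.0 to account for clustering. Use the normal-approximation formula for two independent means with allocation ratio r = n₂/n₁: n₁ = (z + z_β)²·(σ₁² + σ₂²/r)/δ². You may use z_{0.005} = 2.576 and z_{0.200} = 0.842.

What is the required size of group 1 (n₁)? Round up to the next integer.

n₁ = 885

n₁ = (z_{α/2} + z_β)² · (σ₁² + σ₂²/r) / δ²
   = (2.576 + 0.842)² · (1672² + 1281²/2.5) / 302²
   = 11.6827 · (2795584 + 656384.4) / 91204
   = 11.6827 · 3451968.4 / 91204
   = 442.18
Design effect: 2.0 × 442.18 = 884.36.
Round up → n₁ = 885; n₂ = r·n₁ = 2.5 × 885 = 2213.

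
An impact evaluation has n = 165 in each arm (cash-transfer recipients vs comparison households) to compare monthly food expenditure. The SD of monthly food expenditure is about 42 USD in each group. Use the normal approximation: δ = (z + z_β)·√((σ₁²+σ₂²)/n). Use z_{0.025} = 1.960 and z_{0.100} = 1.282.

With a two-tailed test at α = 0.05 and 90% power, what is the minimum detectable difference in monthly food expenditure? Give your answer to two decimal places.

Minimum detectable difference ≈ 14.99 USD

δ = (z_{α/2} + z_β) · √((σ₁²+σ₂²)/n)
  = (1.960 + 1.282) · √(3528/165)
  = 3.242 · √21.3818
  = 3.242 · 4.6240
  = 14.9912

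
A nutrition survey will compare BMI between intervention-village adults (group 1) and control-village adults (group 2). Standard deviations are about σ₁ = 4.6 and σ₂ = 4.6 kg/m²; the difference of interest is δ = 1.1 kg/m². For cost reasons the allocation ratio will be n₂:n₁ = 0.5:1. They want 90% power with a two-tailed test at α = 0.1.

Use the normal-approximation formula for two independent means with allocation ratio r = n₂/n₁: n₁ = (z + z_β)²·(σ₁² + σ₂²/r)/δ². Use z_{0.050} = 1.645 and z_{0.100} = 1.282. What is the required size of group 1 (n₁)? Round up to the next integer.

n₁ = 450

n₁ = (z_{α/2} + z_β)² · (σ₁² + σ₂²/r) / δ²
   = (1.645 + 1.282)² · (4.6² + 4.6²/0.5) / 1.1²
   = 8.5673 · (21.16 + 42.32) / 1.21
   = 8.5673 · 63.48 / 1.21
   = 449.47
Round up → n₁ = 450; n₂ = r·n₁ = 0.5 × 450 = 225.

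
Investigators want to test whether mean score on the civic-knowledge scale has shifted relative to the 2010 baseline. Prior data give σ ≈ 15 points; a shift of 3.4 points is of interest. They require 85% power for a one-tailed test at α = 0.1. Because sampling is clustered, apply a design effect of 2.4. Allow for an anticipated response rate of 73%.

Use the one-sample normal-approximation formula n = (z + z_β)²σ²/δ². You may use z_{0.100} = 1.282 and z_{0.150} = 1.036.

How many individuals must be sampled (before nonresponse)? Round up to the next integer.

n = 344

n = (z_α + z_β)² · σ² / δ²
  = (1.282 + 1.036)² · 15² / 3.4²
  = 5.3731 · 225 / 11.56
  = 104.58
Design effect: 2.4 × 104.58 = 250.99.
Adjust for 73% response: 250.99 / 0.73 = 343.83.
Round up → n = 344.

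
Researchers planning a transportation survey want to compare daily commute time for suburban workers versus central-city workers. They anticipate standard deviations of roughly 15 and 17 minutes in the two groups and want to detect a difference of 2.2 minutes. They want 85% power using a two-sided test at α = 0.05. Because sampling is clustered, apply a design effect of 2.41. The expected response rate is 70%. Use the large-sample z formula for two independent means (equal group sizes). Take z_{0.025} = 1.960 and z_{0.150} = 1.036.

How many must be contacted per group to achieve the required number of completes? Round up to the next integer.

n = 3282 per group

n = (z_{α/2} + z_β)² · (σ₁² + σ₂²) / δ²
  = (1.960 + 1.036)² · (15² + 17² = 514) / 2.2²
  = 8.9760 · 514 / 4.84
  = 953.24
Design effect: 2.41 × 953.24 = 2297.30.
Adjust for 70% response: 2297.30 / 0.70 = 3281.86.
Round up → n = 3282 per group.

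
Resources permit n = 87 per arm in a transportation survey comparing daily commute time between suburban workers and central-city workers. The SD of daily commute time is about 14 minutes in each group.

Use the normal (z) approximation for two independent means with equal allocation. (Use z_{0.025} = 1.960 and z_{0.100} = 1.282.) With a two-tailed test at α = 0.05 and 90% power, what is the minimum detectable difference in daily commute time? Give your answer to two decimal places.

δ = (z_{α/2} + z_β) · √((σ₁²+σ₂²)/n)
  = (1.960 + 1.282) · √(392/87)
  = 3.242 · √4.5057
  = 3.242 · 2.1227
  = 6.8817

Minimum detectable difference ≈ 6.88 minutes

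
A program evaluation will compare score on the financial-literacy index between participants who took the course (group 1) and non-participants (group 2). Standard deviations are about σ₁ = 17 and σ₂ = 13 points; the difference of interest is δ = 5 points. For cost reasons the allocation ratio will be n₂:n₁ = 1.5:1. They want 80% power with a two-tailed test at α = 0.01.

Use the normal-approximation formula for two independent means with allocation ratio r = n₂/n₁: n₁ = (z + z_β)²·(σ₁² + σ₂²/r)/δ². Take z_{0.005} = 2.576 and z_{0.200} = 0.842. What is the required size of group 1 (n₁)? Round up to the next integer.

n₁ = (z_{α/2} + z_β)² · (σ₁² + σ₂²/r) / δ²
   = (2.576 + 0.842)² · (17² + 13²/1.5) / 5²
   = 11.6827 · (289 + 112.6667) / 25
   = 11.6827 · 401.6667 / 25
   = 187.70
Round up → n₁ = 188; n₂ = r·n₁ = 1.5 × 188 = 282.

n₁ = 188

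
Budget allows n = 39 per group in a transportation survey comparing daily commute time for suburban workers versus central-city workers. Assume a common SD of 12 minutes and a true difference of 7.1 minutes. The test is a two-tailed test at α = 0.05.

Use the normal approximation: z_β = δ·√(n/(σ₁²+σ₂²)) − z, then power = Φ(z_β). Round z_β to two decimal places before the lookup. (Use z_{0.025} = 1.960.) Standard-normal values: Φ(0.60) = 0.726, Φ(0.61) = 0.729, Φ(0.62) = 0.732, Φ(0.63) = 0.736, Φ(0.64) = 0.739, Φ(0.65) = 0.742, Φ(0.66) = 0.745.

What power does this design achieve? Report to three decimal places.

Power ≈ 0.742

z_β = δ·√(n/(σ₁²+σ₂²)) − z_{α/2}
    = 7.1 · √(39/288) − 1.960
    = 7.1 · 0.36799 − 1.960
    = 2.6127 − 1.960 = 0.6527 → 0.65
Power = Φ(0.65) = 0.742.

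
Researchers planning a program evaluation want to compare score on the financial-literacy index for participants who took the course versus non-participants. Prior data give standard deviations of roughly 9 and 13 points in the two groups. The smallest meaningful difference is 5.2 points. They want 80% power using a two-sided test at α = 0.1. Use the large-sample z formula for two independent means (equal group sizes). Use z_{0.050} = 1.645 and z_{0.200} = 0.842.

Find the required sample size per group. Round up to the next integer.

n = (z_{α/2} + z_β)² · (σ₁² + σ₂²) / δ²
  = (1.645 + 0.842)² · (9² + 13² = 250) / 5.2²
  = 6.1852 · 250 / 27.04
  = 57.19
Round up → n = 58 per group.

n = 58 per group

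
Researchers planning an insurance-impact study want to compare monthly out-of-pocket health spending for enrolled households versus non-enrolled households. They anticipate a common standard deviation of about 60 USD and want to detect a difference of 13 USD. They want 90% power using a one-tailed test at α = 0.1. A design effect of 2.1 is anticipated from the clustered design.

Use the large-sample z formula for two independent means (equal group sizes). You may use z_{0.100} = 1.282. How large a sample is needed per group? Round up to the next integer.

n = (z_α + z_β)² · (σ₁² + σ₂²) / δ²
  = (1.282 + 1.282)² · (2·60² = 7200) / 13²
  = 6.5741 · 7200 / 169
  = 280.08
Design effect: 2.1 × 280.08 = 588.17.
Round up → n = 589 per group.

n = 589 per group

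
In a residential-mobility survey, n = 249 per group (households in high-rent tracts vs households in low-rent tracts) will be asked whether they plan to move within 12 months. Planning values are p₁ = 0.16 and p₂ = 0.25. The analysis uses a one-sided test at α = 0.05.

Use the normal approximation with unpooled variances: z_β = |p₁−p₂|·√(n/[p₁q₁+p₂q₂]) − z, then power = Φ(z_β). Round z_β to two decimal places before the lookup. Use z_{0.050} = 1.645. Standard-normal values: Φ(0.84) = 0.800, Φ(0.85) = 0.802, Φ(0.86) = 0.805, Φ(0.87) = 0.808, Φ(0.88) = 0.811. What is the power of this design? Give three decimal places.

z_β = |p₁−p₂|·√(n/[p₁q₁+p₂q₂]) − z_α
    = 0.09 · √(249/0.3219) − 1.645
    = 0.09 · 27.8124 − 1.645
    = 2.5031 − 1.645 = 0.8581 → 0.86
Power = Φ(0.86) = 0.805.

Power ≈ 0.805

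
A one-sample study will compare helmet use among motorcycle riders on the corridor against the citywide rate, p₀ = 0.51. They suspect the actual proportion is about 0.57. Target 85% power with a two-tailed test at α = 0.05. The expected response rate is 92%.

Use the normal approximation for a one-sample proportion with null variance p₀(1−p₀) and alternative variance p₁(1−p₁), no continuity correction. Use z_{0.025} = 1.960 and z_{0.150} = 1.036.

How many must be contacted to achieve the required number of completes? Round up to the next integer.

n = 673

n = [z_{α/2}·√(p₀q₀) + z_β·√(p₁q₁)]² / (p₁ − p₀)²
  = [1.960·√(0.51·0.49) + 1.036·√(0.57·0.43)]² / (0.06)²
  = [1.960·0.4999 + 1.036·0.4951]² / 0.0036
  = [1.4927]² / 0.0036
  = 618.93
Adjust for 92% response: 618.93 / 0.92 = 672.75.
Round up → n = 673.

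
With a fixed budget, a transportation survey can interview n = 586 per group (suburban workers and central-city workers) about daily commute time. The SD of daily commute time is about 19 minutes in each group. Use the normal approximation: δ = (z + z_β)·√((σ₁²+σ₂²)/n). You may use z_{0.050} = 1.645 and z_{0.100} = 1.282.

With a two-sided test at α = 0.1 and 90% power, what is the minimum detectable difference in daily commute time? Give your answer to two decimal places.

Minimum detectable difference ≈ 3.25 minutes

δ = (z_{α/2} + z_β) · √((σ₁²+σ₂²)/n)
  = (1.645 + 1.282) · √(722/586)
  = 2.927 · √1.2321
  = 2.927 · 1.1100
  = 3.2489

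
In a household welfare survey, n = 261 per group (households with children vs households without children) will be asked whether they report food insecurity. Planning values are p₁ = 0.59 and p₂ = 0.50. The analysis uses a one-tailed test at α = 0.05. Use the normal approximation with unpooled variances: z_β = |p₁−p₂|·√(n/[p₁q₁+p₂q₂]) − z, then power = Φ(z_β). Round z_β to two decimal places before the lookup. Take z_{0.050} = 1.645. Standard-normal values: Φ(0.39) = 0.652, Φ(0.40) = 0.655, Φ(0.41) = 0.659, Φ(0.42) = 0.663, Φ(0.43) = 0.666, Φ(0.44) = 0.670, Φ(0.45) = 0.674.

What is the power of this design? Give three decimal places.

z_β = |p₁−p₂|·√(n/[p₁q₁+p₂q₂]) − z_α
    = 0.09 · √(261/0.4919) − 1.645
    = 0.09 · 23.0347 − 1.645
    = 2.0731 − 1.645 = 0.4281 → 0.43
Power = Φ(0.43) = 0.666.

Power ≈ 0.666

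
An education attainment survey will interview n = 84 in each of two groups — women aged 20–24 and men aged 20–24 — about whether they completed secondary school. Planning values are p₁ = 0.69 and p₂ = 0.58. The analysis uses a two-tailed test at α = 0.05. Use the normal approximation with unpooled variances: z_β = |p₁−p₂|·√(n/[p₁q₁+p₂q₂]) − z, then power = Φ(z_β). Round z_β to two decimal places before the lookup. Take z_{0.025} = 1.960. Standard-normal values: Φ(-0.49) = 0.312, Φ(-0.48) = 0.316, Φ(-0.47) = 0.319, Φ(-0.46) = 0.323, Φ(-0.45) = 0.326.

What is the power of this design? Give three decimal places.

Power ≈ 0.319

z_β = |p₁−p₂|·√(n/[p₁q₁+p₂q₂]) − z_{α/2}
    = 0.11 · √(84/0.4575) − 1.960
    = 0.11 · 13.5501 − 1.960
    = 1.4905 − 1.960 = -0.4695 → -0.47
Power = Φ(-0.47) = 0.319.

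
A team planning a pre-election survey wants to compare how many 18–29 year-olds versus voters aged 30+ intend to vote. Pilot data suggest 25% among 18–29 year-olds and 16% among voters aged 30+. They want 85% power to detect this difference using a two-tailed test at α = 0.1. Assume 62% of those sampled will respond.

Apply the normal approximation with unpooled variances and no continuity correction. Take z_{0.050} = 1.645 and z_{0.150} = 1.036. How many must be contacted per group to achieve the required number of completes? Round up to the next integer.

n = 461 per group

n = (z_{α/2} + z_β)² · [p₁(1−p₁) + p₂(1−p₂)] / (p₁ − p₂)²
  = (1.645 + 1.036)² · (0.25·0.75 + 0.16·0.84) / (0.09)²
  = (2.681)² · (0.1875 + 0.1344) / 0.0081
  = 7.1878 · 0.3219 / 0.0081
  = 285.65
Adjust for 62% response: 285.65 / 0.62 = 460.72.
Round up → n = 461 per group.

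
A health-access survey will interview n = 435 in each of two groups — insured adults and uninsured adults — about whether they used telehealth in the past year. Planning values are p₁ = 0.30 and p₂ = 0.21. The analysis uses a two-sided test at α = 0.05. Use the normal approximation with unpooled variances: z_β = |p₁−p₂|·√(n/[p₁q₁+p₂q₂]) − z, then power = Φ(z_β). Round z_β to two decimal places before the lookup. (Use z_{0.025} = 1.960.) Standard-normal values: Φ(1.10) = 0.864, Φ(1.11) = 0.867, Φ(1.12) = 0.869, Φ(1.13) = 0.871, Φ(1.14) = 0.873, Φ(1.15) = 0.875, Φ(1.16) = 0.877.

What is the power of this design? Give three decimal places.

z_β = |p₁−p₂|·√(n/[p₁q₁+p₂q₂]) − z_{α/2}
    = 0.09 · √(435/0.3759) − 1.960
    = 0.09 · 34.0180 − 1.960
    = 3.0616 − 1.960 = 1.1016 → 1.10
Power = Φ(1.10) = 0.864.

Power ≈ 0.864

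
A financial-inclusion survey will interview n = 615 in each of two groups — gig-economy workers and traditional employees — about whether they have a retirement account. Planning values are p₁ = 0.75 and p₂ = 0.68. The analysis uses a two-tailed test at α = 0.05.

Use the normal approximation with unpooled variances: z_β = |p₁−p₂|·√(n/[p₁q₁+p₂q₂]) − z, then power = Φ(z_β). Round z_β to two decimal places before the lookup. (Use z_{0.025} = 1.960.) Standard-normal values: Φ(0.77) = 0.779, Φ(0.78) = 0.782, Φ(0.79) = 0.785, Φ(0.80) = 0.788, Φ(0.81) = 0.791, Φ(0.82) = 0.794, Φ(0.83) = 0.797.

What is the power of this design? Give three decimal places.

z_β = |p₁−p₂|·√(n/[p₁q₁+p₂q₂]) − z_{α/2}
    = 0.07 · √(615/0.4051) − 1.960
    = 0.07 · 38.9634 − 1.960
    = 2.7274 − 1.960 = 0.7674 → 0.77
Power = Φ(0.77) = 0.779.

Power ≈ 0.779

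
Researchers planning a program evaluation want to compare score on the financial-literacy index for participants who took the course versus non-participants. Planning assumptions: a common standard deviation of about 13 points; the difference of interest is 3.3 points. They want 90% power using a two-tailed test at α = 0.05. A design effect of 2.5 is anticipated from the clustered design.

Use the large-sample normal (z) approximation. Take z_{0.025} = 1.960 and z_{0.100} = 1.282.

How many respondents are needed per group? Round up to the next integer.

n = 816 per group

n = (z_{α/2} + z_β)² · (σ₁² + σ₂²) / δ²
  = (1.960 + 1.282)² · (2·13² = 338) / 3.3²
  = 10.5106 · 338 / 10.89
  = 326.22
Design effect: 2.5 × 326.22 = 815.56.
Round up → n = 816 per group.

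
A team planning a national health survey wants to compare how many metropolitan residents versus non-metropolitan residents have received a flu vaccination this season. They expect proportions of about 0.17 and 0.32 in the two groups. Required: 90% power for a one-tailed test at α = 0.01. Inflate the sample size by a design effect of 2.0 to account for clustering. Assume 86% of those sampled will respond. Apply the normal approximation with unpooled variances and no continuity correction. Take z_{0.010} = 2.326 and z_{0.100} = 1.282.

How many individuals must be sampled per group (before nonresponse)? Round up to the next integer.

n = (z_α + z_β)² · [p₁(1−p₁) + p₂(1−p₂)] / (p₁ − p₂)²
  = (2.326 + 1.282)² · (0.17·0.83 + 0.32·0.68) / (-0.15)²
  = (3.608)² · (0.1411 + 0.2176) / 0.0225
  = 13.0177 · 0.3587 / 0.0225
  = 207.53
Design effect: 2.0 × 207.53 = 415.06.
Adjust for 86% response: 415.06 / 0.86 = 482.63.
Round up → n = 483 per group.

n = 483 per group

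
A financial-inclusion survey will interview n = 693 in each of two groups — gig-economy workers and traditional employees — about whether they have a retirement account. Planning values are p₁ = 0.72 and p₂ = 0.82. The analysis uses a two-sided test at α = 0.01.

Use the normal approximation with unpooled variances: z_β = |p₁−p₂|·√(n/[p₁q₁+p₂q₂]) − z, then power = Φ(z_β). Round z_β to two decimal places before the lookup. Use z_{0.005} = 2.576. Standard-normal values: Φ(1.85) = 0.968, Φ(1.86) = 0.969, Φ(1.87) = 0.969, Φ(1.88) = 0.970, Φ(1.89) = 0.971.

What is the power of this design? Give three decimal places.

z_β = |p₁−p₂|·√(n/[p₁q₁+p₂q₂]) − z_{α/2}
    = 0.10 · √(693/0.3492) − 2.576
    = 0.10 · 44.5481 − 2.576
    = 4.4548 − 2.576 = 1.8788 → 1.88
Power = Φ(1.88) = 0.970.

Power ≈ 0.970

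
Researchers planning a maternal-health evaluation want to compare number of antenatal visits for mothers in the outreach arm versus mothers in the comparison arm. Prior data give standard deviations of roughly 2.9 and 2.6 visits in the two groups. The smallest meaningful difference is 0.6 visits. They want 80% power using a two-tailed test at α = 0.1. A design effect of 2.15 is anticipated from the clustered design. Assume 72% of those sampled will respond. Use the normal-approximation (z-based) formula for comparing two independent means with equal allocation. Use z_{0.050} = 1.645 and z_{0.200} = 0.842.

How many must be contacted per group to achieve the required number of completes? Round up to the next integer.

n = (z_{α/2} + z_β)² · (σ₁² + σ₂²) / δ²
  = (1.645 + 0.842)² · (2.9² + 2.6² = 15.17) / 0.6²
  = 6.1852 · 15.17 / 0.36
  = 260.64
Design effect: 2.15 × 260.64 = 560.37.
Adjust for 72% response: 560.37 / 0.72 = 778.29.
Round up → n = 779 per group.

n = 779 per group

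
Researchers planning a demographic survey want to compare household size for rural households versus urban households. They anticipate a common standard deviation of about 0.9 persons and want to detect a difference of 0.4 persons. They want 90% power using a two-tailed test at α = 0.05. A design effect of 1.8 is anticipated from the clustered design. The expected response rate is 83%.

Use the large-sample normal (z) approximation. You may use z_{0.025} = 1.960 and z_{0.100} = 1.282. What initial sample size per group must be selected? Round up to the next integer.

n = 231 per group

n = (z_{α/2} + z_β)² · (σ₁² + σ₂²) / δ²
  = (1.960 + 1.282)² · (2·0.9² = 1.62) / 0.4²
  = 10.5106 · 1.62 / 0.16
  = 106.42
Design effect: 1.8 × 106.42 = 191.56.
Adjust for 83% response: 191.56 / 0.83 = 230.79.
Round up → n = 231 per group.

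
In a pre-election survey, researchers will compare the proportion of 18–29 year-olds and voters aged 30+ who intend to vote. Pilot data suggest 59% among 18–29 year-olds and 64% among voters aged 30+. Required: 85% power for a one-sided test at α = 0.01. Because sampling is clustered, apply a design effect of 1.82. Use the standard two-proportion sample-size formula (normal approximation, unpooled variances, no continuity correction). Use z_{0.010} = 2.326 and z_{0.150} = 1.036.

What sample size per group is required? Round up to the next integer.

n = 3887 per group

n = (z_α + z_β)² · [p₁(1−p₁) + p₂(1−p₂)] / (p₁ − p₂)²
  = (2.326 + 1.036)² · (0.59·0.41 + 0.64·0.36) / (-0.05)²
  = (3.362)² · (0.2419 + 0.2304) / 0.0025
  = 11.3030 · 0.4723 / 0.0025
  = 2135.37
Design effect: 1.82 × 2135.37 = 3886.38.
Round up → n = 3887 per group.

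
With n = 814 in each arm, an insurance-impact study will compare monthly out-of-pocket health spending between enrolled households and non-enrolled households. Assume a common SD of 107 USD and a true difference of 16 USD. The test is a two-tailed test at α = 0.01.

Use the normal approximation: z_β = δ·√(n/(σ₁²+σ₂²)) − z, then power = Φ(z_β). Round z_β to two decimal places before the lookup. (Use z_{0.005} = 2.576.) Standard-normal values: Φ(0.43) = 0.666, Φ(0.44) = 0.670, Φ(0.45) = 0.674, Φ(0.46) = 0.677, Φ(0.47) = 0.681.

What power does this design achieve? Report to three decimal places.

Power ≈ 0.670

z_β = δ·√(n/(σ₁²+σ₂²)) − z_{α/2}
    = 16 · √(814/22898) − 2.576
    = 16 · 0.18854 − 2.576
    = 3.0167 − 2.576 = 0.4407 → 0.44
Power = Φ(0.44) = 0.670.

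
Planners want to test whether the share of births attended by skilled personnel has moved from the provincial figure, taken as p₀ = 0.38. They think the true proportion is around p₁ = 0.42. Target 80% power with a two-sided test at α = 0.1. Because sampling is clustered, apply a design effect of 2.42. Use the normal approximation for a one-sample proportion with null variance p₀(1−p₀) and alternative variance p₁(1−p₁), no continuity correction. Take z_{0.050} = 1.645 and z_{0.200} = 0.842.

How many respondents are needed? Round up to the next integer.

n = [z_{α/2}·√(p₀q₀) + z_β·√(p₁q₁)]² / (p₁ − p₀)²
  = [1.645·√(0.38·0.62) + 0.842·√(0.42·0.58)]² / (0.04)²
  = [1.645·0.4854 + 0.842·0.4936]² / 0.0016
  = [1.2140]² / 0.0016
  = 921.18
Design effect: 2.42 × 921.18 = 2229.25.
Round up → n = 2230.

n = 2230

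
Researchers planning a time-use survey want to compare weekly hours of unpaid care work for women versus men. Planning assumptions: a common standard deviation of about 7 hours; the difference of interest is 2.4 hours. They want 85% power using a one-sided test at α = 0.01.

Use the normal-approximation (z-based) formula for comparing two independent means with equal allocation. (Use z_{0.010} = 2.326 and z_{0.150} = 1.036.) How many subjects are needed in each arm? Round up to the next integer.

n = (z_α + z_β)² · (σ₁² + σ₂²) / δ²
  = (2.326 + 1.036)² · (2·7² = 98) / 2.4²
  = 11.3030 · 98 / 5.76
  = 192.31
Round up → n = 193 per group.

n = 193 per group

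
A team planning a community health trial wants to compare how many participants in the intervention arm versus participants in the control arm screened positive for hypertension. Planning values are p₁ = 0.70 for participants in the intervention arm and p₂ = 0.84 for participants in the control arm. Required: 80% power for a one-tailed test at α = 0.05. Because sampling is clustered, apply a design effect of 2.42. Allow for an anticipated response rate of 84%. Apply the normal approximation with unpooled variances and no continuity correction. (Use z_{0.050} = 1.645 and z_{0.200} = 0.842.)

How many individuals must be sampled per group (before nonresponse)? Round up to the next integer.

n = (z_α + z_β)² · [p₁(1−p₁) + p₂(1−p₂)] / (p₁ − p₂)²
  = (1.645 + 0.842)² · (0.70·0.30 + 0.84·0.16) / (-0.14)²
  = (2.487)² · (0.2100 + 0.1344) / 0.0196
  = 6.1852 · 0.3444 / 0.0196
  = 108.68
Design effect: 2.42 × 108.68 = 263.01.
Adjust for 84% response: 263.01 / 0.84 = 313.11.
Round up → n = 314 per group.

n = 314 per group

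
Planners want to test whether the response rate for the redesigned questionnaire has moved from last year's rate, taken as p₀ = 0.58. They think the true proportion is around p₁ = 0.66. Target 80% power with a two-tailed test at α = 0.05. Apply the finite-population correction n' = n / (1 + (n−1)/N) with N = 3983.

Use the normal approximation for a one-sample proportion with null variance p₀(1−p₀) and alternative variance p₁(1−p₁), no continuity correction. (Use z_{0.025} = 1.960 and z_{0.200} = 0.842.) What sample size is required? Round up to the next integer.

n = 272

n = [z_{α/2}·√(p₀q₀) + z_β·√(p₁q₁)]² / (p₁ − p₀)²
  = [1.960·√(0.58·0.42) + 0.842·√(0.66·0.34)]² / (0.08)²
  = [1.960·0.4936 + 0.842·0.4737]² / 0.0064
  = [1.3662]² / 0.0064
  = 291.66
Finite-population correction (N = 3983): 291.66 / (1 + (291.66 − 1)/3983) = 271.82.
Round up → n = 272.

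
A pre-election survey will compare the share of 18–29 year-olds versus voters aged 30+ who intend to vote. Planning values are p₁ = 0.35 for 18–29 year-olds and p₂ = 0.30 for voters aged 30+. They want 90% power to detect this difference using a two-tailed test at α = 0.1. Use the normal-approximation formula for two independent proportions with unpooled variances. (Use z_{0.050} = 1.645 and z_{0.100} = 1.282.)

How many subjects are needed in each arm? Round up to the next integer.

n = 1500 per group

n = (z_{α/2} + z_β)² · [p₁(1−p₁) + p₂(1−p₂)] / (p₁ − p₂)²
  = (1.645 + 1.282)² · (0.35·0.65 + 0.30·0.70) / (0.05)²
  = (2.927)² · (0.2275 + 0.2100) / 0.0025
  = 8.5673 · 0.4375 / 0.0025
  = 1499.28
Round up → n = 1500 per group.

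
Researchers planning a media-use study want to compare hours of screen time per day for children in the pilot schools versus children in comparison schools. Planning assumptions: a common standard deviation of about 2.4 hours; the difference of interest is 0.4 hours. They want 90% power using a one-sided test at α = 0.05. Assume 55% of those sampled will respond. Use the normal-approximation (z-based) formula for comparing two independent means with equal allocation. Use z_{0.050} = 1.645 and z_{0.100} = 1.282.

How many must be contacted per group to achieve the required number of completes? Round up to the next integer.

n = (z_α + z_β)² · (σ₁² + σ₂²) / δ²
  = (1.645 + 1.282)² · (2·2.4² = 11.52) / 0.4²
  = 8.5673 · 11.52 / 0.16
  = 616.85
Adjust for 55% response: 616.85 / 0.55 = 1121.54.
Round up → n = 1122 per group.

n = 1122 per group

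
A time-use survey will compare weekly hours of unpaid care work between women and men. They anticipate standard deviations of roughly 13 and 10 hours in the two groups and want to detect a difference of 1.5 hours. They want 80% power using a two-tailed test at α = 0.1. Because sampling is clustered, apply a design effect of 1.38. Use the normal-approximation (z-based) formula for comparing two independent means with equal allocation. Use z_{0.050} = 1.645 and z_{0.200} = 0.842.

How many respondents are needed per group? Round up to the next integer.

n = 1021 per group

n = (z_{α/2} + z_β)² · (σ₁² + σ₂²) / δ²
  = (1.645 + 0.842)² · (13² + 10² = 269) / 1.5²
  = 6.1852 · 269 / 2.25
  = 739.47
Design effect: 1.38 × 739.47 = 1020.47.
Round up → n = 1021 per group.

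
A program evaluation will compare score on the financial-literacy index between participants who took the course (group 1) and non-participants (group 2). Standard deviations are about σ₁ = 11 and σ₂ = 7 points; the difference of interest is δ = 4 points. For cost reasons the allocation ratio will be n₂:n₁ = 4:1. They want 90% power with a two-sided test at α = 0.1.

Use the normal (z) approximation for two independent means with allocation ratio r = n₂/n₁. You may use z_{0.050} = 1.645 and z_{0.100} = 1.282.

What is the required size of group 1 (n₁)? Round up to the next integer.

n₁ = 72

n₁ = (z_{α/2} + z_β)² · (σ₁² + σ₂²/r) / δ²
   = (1.645 + 1.282)² · (11² + 7²/4) / 4²
   = 8.5673 · (121 + 12.25) / 16
   = 8.5673 · 133.25 / 16
   = 71.35
Round up → n₁ = 72; n₂ = r·n₁ = 4 × 72 = 288.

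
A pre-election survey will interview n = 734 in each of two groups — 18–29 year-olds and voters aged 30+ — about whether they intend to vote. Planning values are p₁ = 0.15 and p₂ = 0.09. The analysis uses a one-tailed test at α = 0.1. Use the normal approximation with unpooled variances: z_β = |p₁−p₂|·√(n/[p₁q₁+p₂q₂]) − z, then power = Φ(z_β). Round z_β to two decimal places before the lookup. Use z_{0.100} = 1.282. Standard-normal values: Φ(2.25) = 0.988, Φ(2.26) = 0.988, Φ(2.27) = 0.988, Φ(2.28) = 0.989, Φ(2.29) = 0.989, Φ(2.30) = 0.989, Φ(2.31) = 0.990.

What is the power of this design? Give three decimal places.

Power ≈ 0.988

z_β = |p₁−p₂|·√(n/[p₁q₁+p₂q₂]) − z_α
    = 0.06 · √(734/0.2094) − 1.282
    = 0.06 · 59.2052 − 1.282
    = 3.5523 − 1.282 = 2.2703 → 2.27
Power = Φ(2.27) = 0.988.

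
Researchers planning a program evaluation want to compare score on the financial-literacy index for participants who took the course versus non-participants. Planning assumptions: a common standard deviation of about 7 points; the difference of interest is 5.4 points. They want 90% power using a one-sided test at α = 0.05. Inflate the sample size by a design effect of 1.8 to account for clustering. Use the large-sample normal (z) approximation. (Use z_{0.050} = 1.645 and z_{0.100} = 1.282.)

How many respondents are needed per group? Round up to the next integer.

n = 52 per group

n = (z_α + z_β)² · (σ₁² + σ₂²) / δ²
  = (1.645 + 1.282)² · (2·7² = 98) / 5.4²
  = 8.5673 · 98 / 29.16
  = 28.79
Design effect: 1.8 × 28.79 = 51.83.
Round up → n = 52 per group.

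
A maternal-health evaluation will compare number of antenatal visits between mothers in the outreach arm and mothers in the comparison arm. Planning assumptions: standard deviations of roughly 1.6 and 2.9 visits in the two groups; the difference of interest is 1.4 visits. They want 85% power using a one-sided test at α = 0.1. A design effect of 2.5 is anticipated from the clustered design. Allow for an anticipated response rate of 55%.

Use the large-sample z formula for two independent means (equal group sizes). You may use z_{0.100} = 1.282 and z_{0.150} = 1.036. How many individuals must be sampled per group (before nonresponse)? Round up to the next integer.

n = 137 per group

n = (z_α + z_β)² · (σ₁² + σ₂²) / δ²
  = (1.282 + 1.036)² · (1.6² + 2.9² = 10.97) / 1.4²
  = 5.3731 · 10.97 / 1.96
  = 30.07
Design effect: 2.5 × 30.07 = 75.18.
Adjust for 55% response: 75.18 / 0.55 = 136.70.
Round up → n = 137 per group.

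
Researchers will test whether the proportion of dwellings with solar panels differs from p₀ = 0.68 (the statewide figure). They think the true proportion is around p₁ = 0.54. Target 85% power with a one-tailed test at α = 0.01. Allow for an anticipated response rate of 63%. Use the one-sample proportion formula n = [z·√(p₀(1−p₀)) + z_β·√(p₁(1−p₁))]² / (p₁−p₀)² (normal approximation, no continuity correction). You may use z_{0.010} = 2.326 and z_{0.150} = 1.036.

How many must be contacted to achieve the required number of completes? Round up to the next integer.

n = [z_α·√(p₀q₀) + z_β·√(p₁q₁)]² / (p₁ − p₀)²
  = [2.326·√(0.68·0.32) + 1.036·√(0.54·0.46)]² / (-0.14)²
  = [2.326·0.4665 + 1.036·0.4984]² / 0.0196
  = [1.6014]² / 0.0196
  = 130.83
Adjust for 63% response: 130.83 / 0.63 = 207.67.
Round up → n = 208.

n = 208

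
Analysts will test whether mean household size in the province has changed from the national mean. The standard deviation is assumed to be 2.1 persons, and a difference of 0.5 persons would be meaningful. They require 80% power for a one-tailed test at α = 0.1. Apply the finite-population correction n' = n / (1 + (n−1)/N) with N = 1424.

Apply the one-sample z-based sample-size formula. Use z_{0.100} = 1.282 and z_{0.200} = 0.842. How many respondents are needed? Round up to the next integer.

n = (z_α + z_β)² · σ² / δ²
  = (1.282 + 0.842)² · 2.1² / 0.5²
  = 4.5114 · 4.41 / 0.25
  = 79.58
Finite-population correction (N = 1424): 79.58 / (1 + (79.58 − 1)/1424) = 75.42.
Round up → n = 76.

n = 76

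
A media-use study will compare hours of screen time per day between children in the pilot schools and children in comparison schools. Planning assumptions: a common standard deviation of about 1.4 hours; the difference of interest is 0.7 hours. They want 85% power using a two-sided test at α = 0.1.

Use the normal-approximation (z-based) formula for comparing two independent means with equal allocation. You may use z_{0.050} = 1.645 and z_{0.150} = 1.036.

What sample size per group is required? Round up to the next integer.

n = 58 per group

n = (z_{α/2} + z_β)² · (σ₁² + σ₂²) / δ²
  = (1.645 + 1.036)² · (2·1.4² = 3.92) / 0.7²
  = 7.1878 · 3.92 / 0.49
  = 57.50
Round up → n = 58 per group.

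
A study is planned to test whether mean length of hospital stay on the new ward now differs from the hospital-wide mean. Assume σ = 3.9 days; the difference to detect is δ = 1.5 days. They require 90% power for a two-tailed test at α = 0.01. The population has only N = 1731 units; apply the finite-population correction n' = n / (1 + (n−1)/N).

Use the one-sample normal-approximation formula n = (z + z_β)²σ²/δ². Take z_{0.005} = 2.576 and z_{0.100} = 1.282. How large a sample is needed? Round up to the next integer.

n = 96

n = (z_{α/2} + z_β)² · σ² / δ²
  = (2.576 + 1.282)² · 3.9² / 1.5²
  = 14.8842 · 15.21 / 2.25
  = 100.62
Finite-population correction (N = 1731): 100.62 / (1 + (100.62 − 1)/1731) = 95.14.
Round up → n = 96.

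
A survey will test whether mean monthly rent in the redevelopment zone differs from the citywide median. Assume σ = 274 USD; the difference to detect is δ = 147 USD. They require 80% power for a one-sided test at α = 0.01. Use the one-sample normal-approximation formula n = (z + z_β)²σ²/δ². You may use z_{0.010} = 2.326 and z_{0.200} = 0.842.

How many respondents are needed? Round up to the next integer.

n = 35

n = (z_α + z_β)² · σ² / δ²
  = (2.326 + 0.842)² · 274² / 147²
  = 10.0362 · 75076 / 21609
  = 34.87
Round up → n = 35.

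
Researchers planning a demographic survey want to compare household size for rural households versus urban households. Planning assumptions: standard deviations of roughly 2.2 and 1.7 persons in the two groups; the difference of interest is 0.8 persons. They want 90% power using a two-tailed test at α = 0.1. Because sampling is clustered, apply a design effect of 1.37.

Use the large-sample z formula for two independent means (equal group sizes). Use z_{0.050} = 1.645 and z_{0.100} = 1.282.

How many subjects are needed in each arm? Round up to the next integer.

n = 142 per group

n = (z_{α/2} + z_β)² · (σ₁² + σ₂²) / δ²
  = (1.645 + 1.282)² · (2.2² + 1.7² = 7.73) / 0.8²
  = 8.5673 · 7.73 / 0.64
  = 103.48
Design effect: 1.37 × 103.48 = 141.76.
Round up → n = 142 per group.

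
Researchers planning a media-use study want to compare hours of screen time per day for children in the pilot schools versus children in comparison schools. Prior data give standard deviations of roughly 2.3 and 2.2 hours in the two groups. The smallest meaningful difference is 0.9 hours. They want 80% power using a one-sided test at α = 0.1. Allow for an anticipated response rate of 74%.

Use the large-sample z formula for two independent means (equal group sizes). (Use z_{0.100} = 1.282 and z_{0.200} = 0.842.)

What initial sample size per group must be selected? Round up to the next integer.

n = (z_α + z_β)² · (σ₁² + σ₂²) / δ²
  = (1.282 + 0.842)² · (2.3² + 2.2² = 10.13) / 0.9²
  = 4.5114 · 10.13 / 0.81
  = 56.42
Adjust for 74% response: 56.42 / 0.74 = 76.24.
Round up → n = 77 per group.

n = 77 per group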